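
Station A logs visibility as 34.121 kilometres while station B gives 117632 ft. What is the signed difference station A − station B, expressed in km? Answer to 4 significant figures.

station B: 117632 ft = 35.85423 km.
Difference: 34.12100 − 35.85423 = -1.733 km.

-1.733 km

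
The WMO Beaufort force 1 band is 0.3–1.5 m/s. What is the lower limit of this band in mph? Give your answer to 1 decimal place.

0.3–1.5 m/s × 2.237 = 0.7–3.4 mph.

0.7 mph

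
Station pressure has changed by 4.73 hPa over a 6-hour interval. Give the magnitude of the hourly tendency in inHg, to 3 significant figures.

0.0233 inHg per hour

4.73 hPa / 6 h × 0.02953 inHg/hPa = 0.0233 inHg/h.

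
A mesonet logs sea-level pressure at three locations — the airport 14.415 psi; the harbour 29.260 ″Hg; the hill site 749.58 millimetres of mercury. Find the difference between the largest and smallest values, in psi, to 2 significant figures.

0.12 psi

the harbour: 29.260 inHg = 14.3712 psi.
the hill site: 749.58 mmHg = 14.4945 psi.
Spread: 14.4945 − 14.3712 = 0.12 psi.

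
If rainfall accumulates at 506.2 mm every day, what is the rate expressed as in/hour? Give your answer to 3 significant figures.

506.2 mm/day × 0.0393701 in/mm × 0.0416667 day/hour = 0.830 in/hour.

0.830 in/hour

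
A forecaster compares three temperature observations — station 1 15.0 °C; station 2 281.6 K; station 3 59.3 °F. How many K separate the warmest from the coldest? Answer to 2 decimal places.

station 2: 281.6 K = 8.450 °C.
station 3: 59.3 °F = 15.167 °C.
Spread: 15.167 − 8.450 = 6.717 °C.

6.72 K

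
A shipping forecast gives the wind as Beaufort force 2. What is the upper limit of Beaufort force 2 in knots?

Beaufort 2 (light breeze) spans 4–6 knots.

6 kt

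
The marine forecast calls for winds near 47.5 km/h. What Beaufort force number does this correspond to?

47.5 km/h = 13.2 m/s, which is Beaufort 6 (strong breeze, 10.8–13.8 m/s).

Beaufort force 6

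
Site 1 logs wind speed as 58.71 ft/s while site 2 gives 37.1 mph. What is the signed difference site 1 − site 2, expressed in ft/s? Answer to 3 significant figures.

4.30 ft/s

site 2: 37.1 mph = 54.4133 ft/s.
Difference: 58.7100 − 54.4133 = 4.30 ft/s.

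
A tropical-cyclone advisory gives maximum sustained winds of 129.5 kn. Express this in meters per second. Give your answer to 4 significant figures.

1 kt = 0.514444 m/s, so 129.5 × 0.514444 = 66.62 m/s.

66.62 m/s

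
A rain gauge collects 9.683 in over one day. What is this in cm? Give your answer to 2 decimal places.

1 in = 2.54 cm, so 9.683 × 2.54 = 24.59 cm.

24.59 cm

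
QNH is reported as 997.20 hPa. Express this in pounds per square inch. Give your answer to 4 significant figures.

14.46 psi

1 hPa = 0.0145038 psi, so 997.20 × 0.0145038 = 14.46 psi.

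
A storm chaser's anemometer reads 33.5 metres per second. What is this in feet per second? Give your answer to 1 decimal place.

109.9 ft/s

1 m/s = 3.28084 ft/s, so 33.5 × 3.28084 = 109.9 ft/s.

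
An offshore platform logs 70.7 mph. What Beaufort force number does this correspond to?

70.7 mph = 31.6 m/s, which is Beaufort 11 (violent storm, 28.5–32.6 m/s).

Beaufort force 11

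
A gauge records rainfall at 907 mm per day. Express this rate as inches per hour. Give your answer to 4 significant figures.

907 mm/day × 0.0393701 in/mm × 0.0416667 day/hour = 1.488 in/hour.

1.488 in/hour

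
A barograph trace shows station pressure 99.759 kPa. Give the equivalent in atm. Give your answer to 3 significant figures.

0.985 atm

1 kPa = 0.00986923 atm, so 99.759 × 0.00986923 = 0.985 atm.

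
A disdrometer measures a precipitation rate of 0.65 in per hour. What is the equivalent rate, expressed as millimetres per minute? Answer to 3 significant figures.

0.275 mm/minute

0.65 in/hour × 25.4 mm/in × 0.0166667 hour/minute = 0.275 mm/minute.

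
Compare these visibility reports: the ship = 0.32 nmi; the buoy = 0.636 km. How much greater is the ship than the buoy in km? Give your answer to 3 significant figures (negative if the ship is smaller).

-0.0434 km

the ship: 0.32 nmi = 0.592640 km.
Difference: 0.592640 − 0.636000 = -0.0434 km.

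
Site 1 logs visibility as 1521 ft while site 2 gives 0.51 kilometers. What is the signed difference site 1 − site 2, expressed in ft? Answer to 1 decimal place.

-152.2 ft

site 2: 0.51 km = 1673.228 ft.
Difference: 1521.000 − 1673.228 = -152.2 ft.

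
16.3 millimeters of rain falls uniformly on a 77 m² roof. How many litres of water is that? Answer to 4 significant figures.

1 mm over 1 m² is 1 L, so volume = 16.3 × 77 = 1255.1 L ≈ 1255 L.

1255 litres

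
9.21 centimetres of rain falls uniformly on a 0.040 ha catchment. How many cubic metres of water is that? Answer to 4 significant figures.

Depth: 9.21 cm × 10 = 92.1 mm.
Area: 0.040 ha = 400 m².
1 mm over 1 m² is 1 L, so volume = 92.1 × 400 = 36840 L = 36.84 m³.

36.84 cubic metres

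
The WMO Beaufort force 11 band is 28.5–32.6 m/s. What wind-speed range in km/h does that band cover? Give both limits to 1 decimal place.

28.5–32.6 m/s × 3.6 = 102.6–117.4 km/h.

102.6 to 117.4 km/h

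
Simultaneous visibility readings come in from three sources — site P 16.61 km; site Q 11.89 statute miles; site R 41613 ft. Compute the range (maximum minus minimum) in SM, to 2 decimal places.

4.01 SM

site P: 16.61 km = 10.3210 SM.
site R: 41613 ft = 7.8813 SM.
Spread: 11.8900 − 7.8813 = 4.01 SM.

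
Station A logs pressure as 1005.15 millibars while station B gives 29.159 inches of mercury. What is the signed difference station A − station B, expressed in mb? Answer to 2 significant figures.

18 mb

station B: 29.159 inHg = 987.44 mb.
Difference: 1005.15 − 987.44 = 18 mb.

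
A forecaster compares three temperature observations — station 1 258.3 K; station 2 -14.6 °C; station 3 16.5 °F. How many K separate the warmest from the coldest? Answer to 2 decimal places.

6.24 K

station 1: 258.3 K = -14.850 °C.
station 3: 16.5 °F = -8.611 °C.
Spread: (-8.611) − (-14.850) = 6.239 °C.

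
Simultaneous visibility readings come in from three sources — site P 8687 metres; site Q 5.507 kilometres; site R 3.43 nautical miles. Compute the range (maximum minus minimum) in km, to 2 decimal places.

3.18 km

site P: 8687 m = 8.6870 km.
site R: 3.43 nmi = 6.3524 km.
Spread: 8.6870 − 5.5070 = 3.18 km.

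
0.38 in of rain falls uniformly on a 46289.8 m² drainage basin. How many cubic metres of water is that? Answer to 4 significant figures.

446.8 cubic metres

Depth: 0.38 in × 25.4 = 9.652 mm.
1 mm over 1 m² is 1 L, so volume = 9.652 × 46289.8 = 446789.15 L = 446.8 m³.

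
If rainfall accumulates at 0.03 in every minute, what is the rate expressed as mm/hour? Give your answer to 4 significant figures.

45.72 mm/hour

0.03 in/minute × 25.4 mm/in × 60 minute/hour = 45.72 mm/hour.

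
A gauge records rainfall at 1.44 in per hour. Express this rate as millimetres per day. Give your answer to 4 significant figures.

1.44 in/hour × 25.4 mm/in × 24 hour/day = 877.8 mm/day.

877.8 mm/day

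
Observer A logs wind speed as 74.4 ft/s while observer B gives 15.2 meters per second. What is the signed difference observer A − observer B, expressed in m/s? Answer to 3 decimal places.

observer A: 74.4 ft/s = 22.67712 m/s.
Difference: 22.67712 − 15.20000 = 7.477 m/s.

7.477 m/s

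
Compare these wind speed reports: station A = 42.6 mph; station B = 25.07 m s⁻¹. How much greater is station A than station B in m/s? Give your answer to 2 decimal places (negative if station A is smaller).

-6.03 m/s

station A: 42.6 mph = 19.0439 m/s.
Difference: 19.0439 − 25.0700 = -6.03 m/s.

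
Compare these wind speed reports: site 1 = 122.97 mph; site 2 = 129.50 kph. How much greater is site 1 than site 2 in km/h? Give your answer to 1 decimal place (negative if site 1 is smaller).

68.4 km/h

site 1: 122.97 mph = 197.901 km/h.
Difference: 197.901 − 129.500 = 68.4 km/h.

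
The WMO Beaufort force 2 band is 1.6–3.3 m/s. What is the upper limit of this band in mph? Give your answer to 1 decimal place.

7.4 mph

1.6–3.3 m/s × 2.237 = 3.6–7.4 mph.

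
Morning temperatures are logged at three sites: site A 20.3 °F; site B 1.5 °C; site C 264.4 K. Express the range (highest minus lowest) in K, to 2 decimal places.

10.25 K

site A: 20.3 °F = -6.500 °C.
site C: 264.4 K = -8.750 °C.
Spread: 1.500 − (-8.750) = 10.250 °C.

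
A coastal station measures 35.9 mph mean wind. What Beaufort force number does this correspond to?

Beaufort force 7

35.9 mph = 16.0 m/s, which is Beaufort 7 (near gale, 13.9–17.1 m/s).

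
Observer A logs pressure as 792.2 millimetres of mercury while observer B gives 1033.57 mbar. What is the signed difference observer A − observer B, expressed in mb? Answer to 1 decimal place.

observer A: 792.2 mmHg = 1056.180 mb.
Difference: 1056.180 − 1033.570 = 22.6 mb.

22.6 mb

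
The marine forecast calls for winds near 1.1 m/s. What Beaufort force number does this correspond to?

Beaufort force 1

1.1 m/s lies in the Beaufort 1 band (light air, 0.3–1.5 m/s).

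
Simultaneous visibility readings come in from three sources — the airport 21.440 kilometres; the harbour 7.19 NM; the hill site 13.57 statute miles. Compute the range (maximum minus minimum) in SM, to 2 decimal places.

the airport: 21.440 km = 13.3222 SM.
the harbour: 7.19 nmi = 8.2741 SM.
Spread: 13.5700 − 8.2741 = 5.30 SM.

5.30 SM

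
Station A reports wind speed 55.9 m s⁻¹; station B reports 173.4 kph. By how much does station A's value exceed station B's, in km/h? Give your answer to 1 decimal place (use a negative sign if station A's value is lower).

27.8 km/h

station A: 55.9 m/s = 201.240 km/h.
Difference: 201.240 − 173.400 = 27.8 km/h.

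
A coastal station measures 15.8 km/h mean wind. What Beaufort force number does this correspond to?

15.8 km/h = 4.4 m/s, which is Beaufort 3 (gentle breeze, 3.4–5.4 m/s).

Beaufort force 3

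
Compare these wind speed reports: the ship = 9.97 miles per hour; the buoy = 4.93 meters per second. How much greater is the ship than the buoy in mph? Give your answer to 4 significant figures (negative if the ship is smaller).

-1.058 mph

the buoy: 4.93 m/s = 11.02810 mph.
Difference: 9.97000 − 11.02810 = -1.058 mph.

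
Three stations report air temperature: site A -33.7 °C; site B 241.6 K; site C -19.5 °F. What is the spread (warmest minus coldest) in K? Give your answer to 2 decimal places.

site B: 241.6 K = -31.550 °C.
site C: -19.5 °F = -28.611 °C.
Spread: (-28.611) − (-33.700) = 5.089 °C.

5.09 K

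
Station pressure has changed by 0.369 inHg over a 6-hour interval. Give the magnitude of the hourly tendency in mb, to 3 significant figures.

2.08 mb per hour

0.369 inHg / 6 h × 33.8639 mb/inHg = 2.08 mb/h.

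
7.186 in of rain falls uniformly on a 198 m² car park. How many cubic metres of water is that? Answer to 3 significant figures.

36.1 cubic metres

Depth: 7.186 in × 25.4 = 182.5244 mm.
1 mm over 1 m² is 1 L, so volume = 182.5244 × 198 = 36139.831 L = 36.1 m³.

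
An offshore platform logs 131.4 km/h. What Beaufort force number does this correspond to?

Beaufort force 12

131.4 km/h = 36.5 m/s, which is Beaufort 12 (hurricane force, ≥32.7 m/s).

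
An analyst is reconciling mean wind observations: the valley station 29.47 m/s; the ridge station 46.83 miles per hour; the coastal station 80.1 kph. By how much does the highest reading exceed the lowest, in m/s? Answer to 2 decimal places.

the ridge station: 46.83 mph = 20.9349 m/s.
the coastal station: 80.1 km/h = 22.2500 m/s.
Spread: 29.4700 − 20.9349 = 8.54 m/s.

8.54 m/s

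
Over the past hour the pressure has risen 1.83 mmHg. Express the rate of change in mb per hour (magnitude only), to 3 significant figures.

2.44 mb per hour

1.83 mmHg / 1 h × 1.33322 mb/mmHg = 2.44 mb/h.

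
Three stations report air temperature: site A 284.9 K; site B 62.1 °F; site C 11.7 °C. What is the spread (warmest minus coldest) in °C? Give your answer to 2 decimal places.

5.02 °C

site A: 284.9 K = 11.750 °C.
site B: 62.1 °F = 16.722 °C.
Spread: 16.722 − 11.700 = 5.022 °C.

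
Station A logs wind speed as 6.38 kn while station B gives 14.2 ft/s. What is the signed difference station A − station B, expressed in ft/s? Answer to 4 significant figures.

station A: 6.38 kt = 10.76823 ft/s.
Difference: 10.76823 − 14.20000 = -3.432 ft/s.

-3.432 ft/s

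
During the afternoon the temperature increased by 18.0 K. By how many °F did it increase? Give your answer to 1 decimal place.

A change of 1 °C equals a change of 1.8 °F: Δ°F = 18.0 × 1.8 = 32.4 °F.

32.4 °F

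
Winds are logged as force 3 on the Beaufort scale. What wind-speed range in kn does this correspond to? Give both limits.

7 to 10 kt

Beaufort 3 (gentle breeze) spans 7–10 knots.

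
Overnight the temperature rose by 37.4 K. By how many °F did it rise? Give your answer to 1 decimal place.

Converting a difference, only the 9/5 scale factor applies: Δ°F = 37.4 × 1.8 = 67.3 °F.

67.3 °F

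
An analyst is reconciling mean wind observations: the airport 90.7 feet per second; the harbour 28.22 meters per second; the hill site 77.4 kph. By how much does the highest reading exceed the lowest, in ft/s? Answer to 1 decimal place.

22.0 ft/s

the harbour: 28.22 m/s = 92.585 ft/s.
the hill site: 77.4 km/h = 70.538 ft/s.
Spread: 92.585 − 70.538 = 22.0 ft/s.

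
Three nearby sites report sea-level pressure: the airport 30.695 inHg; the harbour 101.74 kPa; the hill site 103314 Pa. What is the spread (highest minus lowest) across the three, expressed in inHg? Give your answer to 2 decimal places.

the harbour: 101.74 kPa = 30.0438 inHg.
the hill site: 103314 Pa = 30.5086 inHg.
Spread: 30.6950 − 30.0438 = 0.65 inHg.

0.65 inHg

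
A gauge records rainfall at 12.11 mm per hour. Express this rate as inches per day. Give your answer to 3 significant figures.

12.11 mm/hour × 0.0393701 in/mm × 24 hour/day = 11.4 in/day.

11.4 in/day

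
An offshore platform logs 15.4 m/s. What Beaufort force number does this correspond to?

15.4 m/s lies in the Beaufort 7 band (near gale, 13.9–17.1 m/s).

Beaufort force 7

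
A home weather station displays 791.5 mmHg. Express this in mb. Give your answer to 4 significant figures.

1055 mb

1 mmHg = 1.33322 mb, so 791.5 × 1.33322 = 1055 mb.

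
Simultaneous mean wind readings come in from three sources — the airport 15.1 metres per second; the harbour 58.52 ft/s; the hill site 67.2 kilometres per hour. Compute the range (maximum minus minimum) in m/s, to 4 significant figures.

the harbour: 58.52 ft/s = 17.83690 m/s.
the hill site: 67.2 km/h = 18.66667 m/s.
Spread: 18.66667 − 15.10000 = 3.567 m/s.

3.567 m/s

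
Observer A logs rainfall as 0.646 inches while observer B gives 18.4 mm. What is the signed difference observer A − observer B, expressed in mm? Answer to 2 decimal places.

observer A: 0.646 in = 16.4084 mm.
Difference: 16.4084 − 18.4000 = -1.99 mm.

-1.99 mm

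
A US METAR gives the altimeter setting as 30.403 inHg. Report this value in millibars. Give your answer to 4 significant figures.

1 inHg = 33.8639 mb, so 30.403 × 33.8639 = 1030 mb.

1030 mb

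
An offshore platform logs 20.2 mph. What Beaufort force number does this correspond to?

20.2 mph = 9.0 m/s, which is Beaufort 5 (fresh breeze, 8.0–10.7 m/s).

Beaufort force 5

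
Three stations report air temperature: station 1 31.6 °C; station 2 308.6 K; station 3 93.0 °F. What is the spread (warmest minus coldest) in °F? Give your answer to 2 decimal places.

6.93 °F

station 2: 308.6 K = 35.450 °C.
station 3: 93.0 °F = 33.889 °C.
Spread: 35.450 − 31.600 = 3.850 °C = 6.93 °F.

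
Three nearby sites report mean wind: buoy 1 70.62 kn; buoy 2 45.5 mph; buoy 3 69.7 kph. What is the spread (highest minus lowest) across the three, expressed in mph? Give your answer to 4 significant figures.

buoy 1: 70.62 kt = 81.2680 mph.
buoy 3: 69.7 km/h = 43.3096 mph.
Spread: 81.2680 − 43.3096 = 37.96 mph.

37.96 mph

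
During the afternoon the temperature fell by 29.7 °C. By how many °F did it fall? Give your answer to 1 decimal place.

A change of 1 °C equals a change of 1.8 °F: Δ°F = 29.7 × 1.8 = 53.5 °F.

53.5 °F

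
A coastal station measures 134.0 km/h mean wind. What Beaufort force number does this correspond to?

Beaufort force 12

134.0 km/h = 37.2 m/s, which is Beaufort 12 (hurricane force, ≥32.7 m/s).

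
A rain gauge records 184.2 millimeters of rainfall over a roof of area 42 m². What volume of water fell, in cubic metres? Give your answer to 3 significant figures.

7.74 cubic metres

1 mm over 1 m² is 1 L, so volume = 184.2 × 42 = 7736.4 L = 7.74 m³.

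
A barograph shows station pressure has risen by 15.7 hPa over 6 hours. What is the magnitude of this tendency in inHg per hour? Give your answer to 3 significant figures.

0.0773 inHg per hour

15.7 hPa / 6 h × 0.02953 inHg/hPa = 0.0773 inHg/h.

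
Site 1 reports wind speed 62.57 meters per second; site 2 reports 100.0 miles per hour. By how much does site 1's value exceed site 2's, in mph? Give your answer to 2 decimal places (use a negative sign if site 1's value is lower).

39.97 mph

site 1: 62.57 m/s = 139.9651 mph.
Difference: 139.9651 − 100.0000 = 39.97 mph.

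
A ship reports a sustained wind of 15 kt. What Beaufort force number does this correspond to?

15 kt lies in the Beaufort 4 band (moderate breeze, 11–16 kt).

Beaufort force 4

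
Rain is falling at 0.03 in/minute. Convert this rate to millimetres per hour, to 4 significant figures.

45.72 mm/hour

0.03 in/minute × 25.4 mm/in × 60 minute/hour = 45.72 mm/hour.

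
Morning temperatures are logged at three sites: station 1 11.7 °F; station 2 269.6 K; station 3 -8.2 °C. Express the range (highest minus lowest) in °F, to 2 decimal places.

station 1: 11.7 °F = -11.278 °C.
station 2: 269.6 K = -3.550 °C.
Spread: (-3.550) − (-11.278) = 7.728 °C = 13.91 °F.

13.91 °F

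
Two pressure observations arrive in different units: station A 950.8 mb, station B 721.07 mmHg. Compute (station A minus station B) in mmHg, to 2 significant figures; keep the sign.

-7.9 mmHg

station A: 950.8 mb = 713.159 mmHg.
Difference: 713.159 − 721.070 = -7.9 mmHg.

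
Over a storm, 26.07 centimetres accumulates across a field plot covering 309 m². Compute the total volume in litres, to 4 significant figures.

Depth: 26.07 cm × 10 = 260.7 mm.
1 mm over 1 m² is 1 L, so volume = 260.7 × 309 = 80556.3 L ≈ 80560 L.

80560 litres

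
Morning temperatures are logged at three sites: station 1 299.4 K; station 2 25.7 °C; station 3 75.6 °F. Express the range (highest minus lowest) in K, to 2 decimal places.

station 1: 299.4 K = 26.250 °C.
station 3: 75.6 °F = 24.222 °C.
Spread: 26.250 − 24.222 = 2.028 °C.

2.03 K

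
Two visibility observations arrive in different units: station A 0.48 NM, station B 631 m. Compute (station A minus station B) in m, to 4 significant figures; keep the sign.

258.0 m

station A: 0.48 nmi = 888.960 m.
Difference: 888.960 − 631.000 = 258.0 m.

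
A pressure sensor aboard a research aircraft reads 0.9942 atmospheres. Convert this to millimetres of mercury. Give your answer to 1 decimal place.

1 atm = 760 mmHg, so 0.9942 × 760 = 755.6 mmHg.

755.6 mmHg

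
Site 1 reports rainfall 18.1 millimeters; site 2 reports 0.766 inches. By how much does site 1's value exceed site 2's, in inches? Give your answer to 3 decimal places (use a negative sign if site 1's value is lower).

-0.053 in

site 1: 18.1 mm = 0.71260 in.
Difference: 0.71260 − 0.76600 = -0.053 in.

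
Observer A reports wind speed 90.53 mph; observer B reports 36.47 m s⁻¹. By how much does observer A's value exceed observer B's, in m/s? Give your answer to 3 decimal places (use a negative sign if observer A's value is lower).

4.001 m/s

observer A: 90.53 mph = 40.47053 m/s.
Difference: 40.47053 − 36.47000 = 4.001 m/s.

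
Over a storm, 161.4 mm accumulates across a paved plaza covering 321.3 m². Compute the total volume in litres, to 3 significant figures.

1 mm over 1 m² is 1 L, so volume = 161.4 × 321.3 = 51857.82 L ≈ 51900 L.

51900 litres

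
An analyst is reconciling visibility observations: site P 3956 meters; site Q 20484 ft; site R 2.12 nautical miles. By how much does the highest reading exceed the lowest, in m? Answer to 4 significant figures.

2317 m

site Q: 20484 ft = 6243.52 m.
site R: 2.12 nmi = 3926.24 m.
Spread: 6243.52 − 3926.24 = 2317 m.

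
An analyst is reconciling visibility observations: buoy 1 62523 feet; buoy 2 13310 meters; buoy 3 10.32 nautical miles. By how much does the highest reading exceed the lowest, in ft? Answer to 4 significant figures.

buoy 2: 13310 m = 43667.98 ft.
buoy 3: 10.32 nmi = 62705.51 ft.
Spread: 62705.51 − 43667.98 = 19040 ft.

19040 ft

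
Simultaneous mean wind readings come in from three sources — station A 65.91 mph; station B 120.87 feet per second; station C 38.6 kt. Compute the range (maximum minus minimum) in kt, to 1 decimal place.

station A: 65.91 mph = 57.274 kt.
station B: 120.87 ft/s = 71.614 kt.
Spread: 71.614 − 38.600 = 33.0 kt.

33.0 kt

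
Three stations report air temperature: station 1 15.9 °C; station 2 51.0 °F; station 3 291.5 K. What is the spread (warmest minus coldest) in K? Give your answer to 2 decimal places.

7.79 K

station 2: 51.0 °F = 10.556 °C.
station 3: 291.5 K = 18.350 °C.
Spread: 18.350 − 10.556 = 7.794 °C.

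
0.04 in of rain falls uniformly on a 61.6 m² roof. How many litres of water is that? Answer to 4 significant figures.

62.59 litres

Depth: 0.04 in × 25.4 = 1.016 mm.
1 mm over 1 m² is 1 L, so volume = 1.016 × 61.6 = 62.5856 L ≈ 62.59 L.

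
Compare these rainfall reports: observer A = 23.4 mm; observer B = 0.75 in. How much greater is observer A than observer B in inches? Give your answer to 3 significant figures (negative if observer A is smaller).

0.171 in

observer A: 23.4 mm = 0.92126 in.
Difference: 0.92126 − 0.75000 = 0.171 in.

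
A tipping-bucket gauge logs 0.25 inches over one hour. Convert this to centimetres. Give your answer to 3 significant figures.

0.635 cm

1 in = 2.54 cm, so 0.25 × 2.54 = 0.635 cm.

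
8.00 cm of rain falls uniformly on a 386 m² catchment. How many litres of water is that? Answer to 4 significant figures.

Depth: 8.00 cm × 10 = 80 mm.
1 mm over 1 m² is 1 L, so volume = 80 × 386 = 30880 L.

30880 litres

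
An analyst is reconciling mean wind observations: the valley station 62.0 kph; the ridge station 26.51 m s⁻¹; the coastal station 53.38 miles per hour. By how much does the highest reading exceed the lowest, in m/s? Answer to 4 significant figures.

the valley station: 62.0 km/h = 17.22222 m/s.
the coastal station: 53.38 mph = 23.86300 m/s.
Spread: 26.51000 − 17.22222 = 9.288 m/s.

9.288 m/s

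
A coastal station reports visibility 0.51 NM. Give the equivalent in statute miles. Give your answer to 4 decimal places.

0.5869 SM

1 nmi = 1.15078 SM, so 0.51 × 1.15078 = 0.5869 SM.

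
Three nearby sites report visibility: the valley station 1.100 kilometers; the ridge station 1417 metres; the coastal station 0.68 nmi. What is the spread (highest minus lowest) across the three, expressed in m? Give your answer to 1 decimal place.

the valley station: 1.100 km = 1100.000 m.
the coastal station: 0.68 nmi = 1259.360 m.
Spread: 1417.000 − 1100.000 = 317.0 m.

317.0 m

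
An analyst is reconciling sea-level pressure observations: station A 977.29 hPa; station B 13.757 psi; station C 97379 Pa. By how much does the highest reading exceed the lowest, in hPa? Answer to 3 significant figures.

28.8 hPa

station B: 13.757 psi = 948.512 hPa.
station C: 97379 Pa = 973.790 hPa.
Spread: 977.290 − 948.512 = 28.8 hPa.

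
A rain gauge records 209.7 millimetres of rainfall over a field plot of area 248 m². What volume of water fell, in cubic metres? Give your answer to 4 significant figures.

1 mm over 1 m² is 1 L, so volume = 209.7 × 248 = 52005.6 L = 52.01 m³.

52.01 cubic metres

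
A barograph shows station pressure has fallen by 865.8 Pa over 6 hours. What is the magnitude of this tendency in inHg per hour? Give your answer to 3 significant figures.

0.0426 inHg per hour

865.8 Pa / 6 h × 0.0002953 inHg/Pa = 0.0426 inHg/h.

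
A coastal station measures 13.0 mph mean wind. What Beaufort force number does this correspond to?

Beaufort force 4

13.0 mph = 5.8 m/s, which is Beaufort 4 (moderate breeze, 5.5–7.9 m/s).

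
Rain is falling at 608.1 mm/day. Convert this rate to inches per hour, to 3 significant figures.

608.1 mm/day × 0.0393701 in/mm × 0.0416667 day/hour = 0.998 in/hour.

0.998 in/hour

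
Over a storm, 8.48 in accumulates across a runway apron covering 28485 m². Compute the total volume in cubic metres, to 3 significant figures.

6140 cubic metres

Depth: 8.48 in × 25.4 = 215.392 mm.
1 mm over 1 m² is 1 L, so volume = 215.392 × 28485 = 6135441.1 L = 6140 m³.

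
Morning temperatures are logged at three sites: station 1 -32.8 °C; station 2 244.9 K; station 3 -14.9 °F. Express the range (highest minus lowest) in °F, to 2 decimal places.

station 2: 244.9 K = -28.250 °C.
station 3: -14.9 °F = -26.056 °C.
Spread: (-26.056) − (-32.800) = 6.744 °C = 12.14 °F.

12.14 °F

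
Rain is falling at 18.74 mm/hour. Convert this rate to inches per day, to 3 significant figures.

18.74 mm/hour × 0.0393701 in/mm × 24 hour/day = 17.7 in/day.

17.7 in/day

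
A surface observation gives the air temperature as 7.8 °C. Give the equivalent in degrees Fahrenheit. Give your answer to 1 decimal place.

°F = °C × 9/5 + 32 = 7.8 × 1.8 + 32 = 46.0 °F.

46.0 °F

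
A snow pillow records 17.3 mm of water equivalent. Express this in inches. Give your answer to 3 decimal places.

1 mm = 0.0393701 in, so 17.3 × 0.0393701 = 0.681 in.

0.681 in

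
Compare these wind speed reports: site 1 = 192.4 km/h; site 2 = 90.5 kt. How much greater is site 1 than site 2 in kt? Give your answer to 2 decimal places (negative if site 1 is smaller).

13.39 kt

site 1: 192.4 km/h = 103.8877 kt.
Difference: 103.8877 − 90.5000 = 13.39 kt.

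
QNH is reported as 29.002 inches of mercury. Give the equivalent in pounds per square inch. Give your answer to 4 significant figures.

14.24 psi

1 inHg = 0.491154 psi, so 29.002 × 0.491154 = 14.24 psi.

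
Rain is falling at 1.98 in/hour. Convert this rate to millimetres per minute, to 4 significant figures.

0.8382 mm/minute

1.98 in/hour × 25.4 mm/in × 0.0166667 hour/minute = 0.8382 mm/minute.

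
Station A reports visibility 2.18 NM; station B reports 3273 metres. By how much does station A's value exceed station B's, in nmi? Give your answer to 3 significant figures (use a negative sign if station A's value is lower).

0.413 nmi

station B: 3273 m = 1.76728 nmi.
Difference: 2.18000 − 1.76728 = 0.413 nmi.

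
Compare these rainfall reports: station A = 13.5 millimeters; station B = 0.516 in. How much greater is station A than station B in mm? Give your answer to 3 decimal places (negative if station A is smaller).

station B: 0.516 in = 13.10640 mm.
Difference: 13.50000 − 13.10640 = 0.394 mm.

0.394 mm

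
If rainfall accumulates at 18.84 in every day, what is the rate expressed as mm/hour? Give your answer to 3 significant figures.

18.84 in/day × 25.4 mm/in × 0.0416667 day/hour = 19.9 mm/hour.

19.9 mm/hour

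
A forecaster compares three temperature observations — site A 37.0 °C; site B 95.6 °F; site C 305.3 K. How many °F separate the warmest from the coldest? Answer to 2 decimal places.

site B: 95.6 °F = 35.333 °C.
site C: 305.3 K = 32.150 °C.
Spread: 37.000 − 32.150 = 4.850 °C = 8.73 °F.

8.73 °F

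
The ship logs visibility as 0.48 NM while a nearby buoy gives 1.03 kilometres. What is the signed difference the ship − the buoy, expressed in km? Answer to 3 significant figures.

the ship: 0.48 nmi = 0.88896 km.
Difference: 0.88896 − 1.03000 = -0.141 km.

-0.141 km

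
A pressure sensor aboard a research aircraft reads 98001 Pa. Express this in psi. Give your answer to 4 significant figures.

14.21 psi

1 Pa = 0.000145038 psi, so 98001 × 0.000145038 = 14.21 psi.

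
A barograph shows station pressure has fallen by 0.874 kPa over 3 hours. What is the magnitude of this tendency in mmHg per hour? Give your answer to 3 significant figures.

0.874 kPa / 3 h × 7.50062 mmHg/kPa = 2.19 mmHg/h.

2.19 mmHg per hour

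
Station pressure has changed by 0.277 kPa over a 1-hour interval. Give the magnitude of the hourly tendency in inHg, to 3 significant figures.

0.0818 inHg per hour

0.277 kPa / 1 h × 0.2953 inHg/kPa = 0.0818 inHg/h.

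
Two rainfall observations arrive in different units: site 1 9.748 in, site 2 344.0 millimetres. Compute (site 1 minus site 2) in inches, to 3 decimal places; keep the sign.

-3.795 in

site 2: 344.0 mm = 13.54331 in.
Difference: 9.74800 − 13.54331 = -3.795 in.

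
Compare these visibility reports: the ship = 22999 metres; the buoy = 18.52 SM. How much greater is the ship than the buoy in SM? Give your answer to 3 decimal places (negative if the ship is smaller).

-4.229 SM

the ship: 22999 m = 14.29092 SM.
Difference: 14.29092 − 18.52000 = -4.229 SM.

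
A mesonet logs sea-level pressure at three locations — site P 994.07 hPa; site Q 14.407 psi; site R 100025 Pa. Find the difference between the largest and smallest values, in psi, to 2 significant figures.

site P: 994.07 hPa = 14.4178 psi.
site R: 100025 Pa = 14.5074 psi.
Spread: 14.5074 − 14.4070 = 0.10 psi.

0.10 psi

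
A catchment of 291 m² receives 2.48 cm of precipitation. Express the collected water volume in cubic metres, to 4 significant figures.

7.217 cubic metres

Depth: 2.48 cm × 10 = 24.8 mm.
1 mm over 1 m² is 1 L, so volume = 24.8 × 291 = 7216.8 L = 7.217 m³.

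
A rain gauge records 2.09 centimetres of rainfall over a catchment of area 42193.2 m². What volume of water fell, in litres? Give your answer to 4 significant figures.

881800 litres

Depth: 2.09 cm × 10 = 20.9 mm.
1 mm over 1 m² is 1 L, so volume = 20.9 × 42193.2 = 881837.88 L ≈ 881800 L.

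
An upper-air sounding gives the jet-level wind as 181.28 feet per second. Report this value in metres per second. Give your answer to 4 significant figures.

55.25 m/s

1 ft/s = 0.3048 m/s, so 181.28 × 0.3048 = 55.25 m/s.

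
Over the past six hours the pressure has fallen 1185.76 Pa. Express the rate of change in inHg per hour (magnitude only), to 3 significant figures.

1185.76 Pa / 6 h × 0.0002953 inHg/Pa = 0.0584 inHg/h.

0.0584 inHg per hour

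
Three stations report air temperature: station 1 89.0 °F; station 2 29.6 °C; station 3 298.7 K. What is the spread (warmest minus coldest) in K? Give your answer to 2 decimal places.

6.12 K

station 1: 89.0 °F = 31.667 °C.
station 3: 298.7 K = 25.550 °C.
Spread: 31.667 − 25.550 = 6.117 °C.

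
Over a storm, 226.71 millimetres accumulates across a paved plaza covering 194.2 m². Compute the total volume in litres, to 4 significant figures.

1 mm over 1 m² is 1 L, so volume = 226.71 × 194.2 = 44027.082 L ≈ 44030 L.

44030 litres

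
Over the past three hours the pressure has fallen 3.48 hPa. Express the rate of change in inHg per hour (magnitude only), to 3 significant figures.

0.0343 inHg per hour

3.48 hPa / 3 h × 0.02953 inHg/hPa = 0.0343 inHg/h.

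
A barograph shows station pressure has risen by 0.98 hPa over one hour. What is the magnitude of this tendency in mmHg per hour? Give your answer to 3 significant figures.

0.735 mmHg per hour

0.98 hPa / 1 h × 0.750062 mmHg/hPa = 0.735 mmHg/h.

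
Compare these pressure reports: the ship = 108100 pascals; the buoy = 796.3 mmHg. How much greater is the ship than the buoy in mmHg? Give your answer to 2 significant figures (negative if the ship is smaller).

the ship: 108100 Pa = 810.82 mmHg.
Difference: 810.82 − 796.30 = 15 mmHg.

15 mmHg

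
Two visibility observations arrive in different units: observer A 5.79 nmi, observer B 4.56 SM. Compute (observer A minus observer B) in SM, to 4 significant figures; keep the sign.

observer A: 5.79 nmi = 6.66301 SM.
Difference: 6.66301 − 4.56000 = 2.103 SM.

2.103 SM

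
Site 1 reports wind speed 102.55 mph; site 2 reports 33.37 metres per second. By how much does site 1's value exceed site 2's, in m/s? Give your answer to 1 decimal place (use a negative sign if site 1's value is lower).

site 1: 102.55 mph = 45.844 m/s.
Difference: 45.844 − 33.370 = 12.5 m/s.

12.5 m/s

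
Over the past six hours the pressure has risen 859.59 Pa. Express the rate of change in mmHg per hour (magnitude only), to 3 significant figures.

859.59 Pa / 6 h × 0.00750062 mmHg/Pa = 1.07 mmHg/h.

1.07 mmHg per hour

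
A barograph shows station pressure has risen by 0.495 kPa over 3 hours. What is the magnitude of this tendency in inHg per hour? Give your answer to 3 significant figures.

0.0487 inHg per hour

0.495 kPa / 3 h × 0.2953 inHg/kPa = 0.0487 inHg/h.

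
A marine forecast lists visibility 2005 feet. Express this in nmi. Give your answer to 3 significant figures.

0.330 nmi

1 ft = 0.000164579 nmi, so 2005 × 0.000164579 = 0.330 nmi.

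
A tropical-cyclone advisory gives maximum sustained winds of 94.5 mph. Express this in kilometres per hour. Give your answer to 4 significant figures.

1 mph = 1.60934 km/h, so 94.5 × 1.60934 = 152.1 km/h.

152.1 km/h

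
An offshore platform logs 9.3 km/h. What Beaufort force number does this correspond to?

Beaufort force 2

9.3 km/h = 2.6 m/s, which is Beaufort 2 (light breeze, 1.6–3.3 m/s).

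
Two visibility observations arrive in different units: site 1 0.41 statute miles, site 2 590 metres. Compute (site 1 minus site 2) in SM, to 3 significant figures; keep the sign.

site 2: 590 m = 0.366609 SM.
Difference: 0.410000 − 0.366609 = 0.0434 SM.

0.0434 SM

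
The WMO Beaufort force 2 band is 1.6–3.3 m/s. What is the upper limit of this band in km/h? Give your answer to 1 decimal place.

1.6–3.3 m/s × 3.6 = 5.8–11.9 km/h.

11.9 km/h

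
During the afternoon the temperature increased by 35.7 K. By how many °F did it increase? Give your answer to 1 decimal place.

64.3 °F

Converting a difference, only the 9/5 scale factor applies: Δ°F = 35.7 × 1.8 = 64.3 °F.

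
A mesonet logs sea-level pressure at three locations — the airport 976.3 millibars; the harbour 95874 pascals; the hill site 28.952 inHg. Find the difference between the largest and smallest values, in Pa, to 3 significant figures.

the airport: 976.3 mb = 97630.00 Pa.
the hill site: 28.952 inHg = 98042.73 Pa.
Spread: 98042.73 − 95874.00 = 2170 Pa.

2170 Pa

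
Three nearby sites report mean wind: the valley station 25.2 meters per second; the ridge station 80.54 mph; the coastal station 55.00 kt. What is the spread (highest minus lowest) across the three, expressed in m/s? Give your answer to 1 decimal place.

the ridge station: 80.54 mph = 36.005 m/s.
the coastal station: 55.00 kt = 28.294 m/s.
Spread: 36.005 − 25.200 = 10.8 m/s.

10.8 m/s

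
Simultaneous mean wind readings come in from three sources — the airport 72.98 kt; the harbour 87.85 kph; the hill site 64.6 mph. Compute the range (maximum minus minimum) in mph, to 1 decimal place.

29.4 mph

the airport: 72.98 kt = 83.984 mph.
the harbour: 87.85 km/h = 54.587 mph.
Spread: 83.984 − 54.587 = 29.4 mph.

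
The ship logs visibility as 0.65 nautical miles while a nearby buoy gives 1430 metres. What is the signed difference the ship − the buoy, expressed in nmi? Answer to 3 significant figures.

-0.122 nmi

the buoy: 1430 m = 0.77214 nmi.
Difference: 0.65000 − 0.77214 = -0.122 nmi.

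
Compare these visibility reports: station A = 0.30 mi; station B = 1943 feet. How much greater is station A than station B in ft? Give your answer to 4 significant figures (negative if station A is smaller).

-359.0 ft

station A: 0.30 SM = 1584.000 ft.
Difference: 1584.000 − 1943.000 = -359.0 ft.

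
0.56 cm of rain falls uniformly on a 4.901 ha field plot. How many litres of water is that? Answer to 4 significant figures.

274500 litres

Depth: 0.56 cm × 10 = 5.6 mm.
Area: 4.901 ha = 49010 m².
1 mm over 1 m² is 1 L, so volume = 5.6 × 49010 = 274456 L ≈ 274500 L.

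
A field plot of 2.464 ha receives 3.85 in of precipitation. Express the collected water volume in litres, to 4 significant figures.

Depth: 3.85 in × 25.4 = 97.79 mm.
Area: 2.464 ha = 24640 m².
1 mm over 1 m² is 1 L, so volume = 97.79 × 24640 = 2409545.6 L ≈ 2410000 L.

2410000 litres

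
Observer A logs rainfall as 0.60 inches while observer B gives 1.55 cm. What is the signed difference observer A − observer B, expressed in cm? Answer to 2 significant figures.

-0.026 cm

observer A: 0.60 in = 1.52400 cm.
Difference: 1.52400 − 1.55000 = -0.026 cm.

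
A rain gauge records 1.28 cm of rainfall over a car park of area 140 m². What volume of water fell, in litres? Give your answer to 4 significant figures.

1792 litres

Depth: 1.28 cm × 10 = 12.8 mm.
1 mm over 1 m² is 1 L, so volume = 12.8 × 140 = 1792 L.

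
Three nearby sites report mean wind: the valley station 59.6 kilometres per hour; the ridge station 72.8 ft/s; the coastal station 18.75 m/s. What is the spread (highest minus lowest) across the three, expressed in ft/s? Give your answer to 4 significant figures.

the valley station: 59.6 km/h = 54.3161 ft/s.
the coastal station: 18.75 m/s = 61.5157 ft/s.
Spread: 72.8000 − 54.3161 = 18.48 ft/s.

18.48 ft/s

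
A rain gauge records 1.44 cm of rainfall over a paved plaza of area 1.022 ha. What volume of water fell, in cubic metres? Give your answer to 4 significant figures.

147.2 cubic metres

Depth: 1.44 cm × 10 = 14.4 mm.
Area: 1.022 ha = 10220 m².
1 mm over 1 m² is 1 L, so volume = 14.4 × 10220 = 147168 L = 147.2 m³.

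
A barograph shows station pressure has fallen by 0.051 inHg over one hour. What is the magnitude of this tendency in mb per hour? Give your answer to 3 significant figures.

1.73 mb per hour

0.051 inHg / 1 h × 33.8639 mb/inHg = 1.73 mb/h.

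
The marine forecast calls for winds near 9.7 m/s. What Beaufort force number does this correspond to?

9.7 m/s lies in the Beaufort 5 band (fresh breeze, 8.0–10.7 m/s).

Beaufort force 5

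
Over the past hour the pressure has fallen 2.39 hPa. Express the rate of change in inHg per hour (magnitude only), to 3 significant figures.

0.0706 inHg per hour

2.39 hPa / 1 h × 0.02953 inHg/hPa = 0.0706 inHg/h.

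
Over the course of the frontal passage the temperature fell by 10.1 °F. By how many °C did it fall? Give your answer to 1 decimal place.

A change of 1 °C equals a change of 1.8 °F: Δ°C = 10.1 × 0.5556 = 5.6 °C.

5.6 °C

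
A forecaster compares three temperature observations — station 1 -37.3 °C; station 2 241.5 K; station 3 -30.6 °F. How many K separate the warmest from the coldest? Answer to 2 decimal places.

5.65 K

station 2: 241.5 K = -31.650 °C.
station 3: -30.6 °F = -34.778 °C.
Spread: (-31.650) − (-37.300) = 5.650 °C.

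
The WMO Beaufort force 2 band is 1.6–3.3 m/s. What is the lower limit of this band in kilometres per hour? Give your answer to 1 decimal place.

1.6–3.3 m/s × 3.6 = 5.8–11.9 km/h.

5.8 km/h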